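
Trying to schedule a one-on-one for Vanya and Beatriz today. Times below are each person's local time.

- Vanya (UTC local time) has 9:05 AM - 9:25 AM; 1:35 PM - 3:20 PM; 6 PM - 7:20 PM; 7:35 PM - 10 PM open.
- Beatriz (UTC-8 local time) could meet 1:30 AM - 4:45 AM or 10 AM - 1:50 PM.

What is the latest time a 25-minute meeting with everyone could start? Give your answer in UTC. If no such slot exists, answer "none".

21:25

Vanya in UTC: 09:05-09:25, 13:35-15:20, 18:00-19:20, 19:35-22:00.
Beatriz in UTC: 09:30-12:45, 18:00-21:50 (add 8h to convert from UTC-8).
Vanya ∩ Beatriz: 18:00-19:20, 19:35-21:50.
The last common window of at least 25 minutes is 19:35-21:50; a 25-minute meeting can start as late as 21:25 and still end by 21:50.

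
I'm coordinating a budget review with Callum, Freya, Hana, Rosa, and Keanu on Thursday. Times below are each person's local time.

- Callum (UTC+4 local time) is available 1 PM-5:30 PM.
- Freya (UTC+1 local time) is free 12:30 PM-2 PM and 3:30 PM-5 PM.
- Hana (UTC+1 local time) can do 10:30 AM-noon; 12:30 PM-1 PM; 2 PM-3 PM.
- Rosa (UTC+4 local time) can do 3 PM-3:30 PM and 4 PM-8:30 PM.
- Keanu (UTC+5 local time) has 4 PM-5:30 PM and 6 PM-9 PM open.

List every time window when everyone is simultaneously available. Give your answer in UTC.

Callum in UTC: 09:00-13:30 (subtract 4h to convert from UTC+4).
Freya in UTC: 11:30-13:00, 14:30-16:00 (subtract 1h to convert from UTC+1).
Hana in UTC: 09:30-11:00, 11:30-12:00, 13:00-14:00 (subtract 1h to convert from UTC+1).
Rosa in UTC: 11:00-11:30, 12:00-16:30 (subtract 4h to convert from UTC+4).
Keanu in UTC: 11:00-12:30, 13:00-16:00 (subtract 5h to convert from UTC+5).
Callum ∩ Freya: 11:30-13:00.
Callum ∩ Freya ∩ Hana: 11:30-12:00.
Callum ∩ Freya ∩ Hana ∩ Rosa: ∅.
Callum ∩ Freya ∩ Hana ∩ Rosa ∩ Keanu: ∅.
There is no time when everyone is free.

none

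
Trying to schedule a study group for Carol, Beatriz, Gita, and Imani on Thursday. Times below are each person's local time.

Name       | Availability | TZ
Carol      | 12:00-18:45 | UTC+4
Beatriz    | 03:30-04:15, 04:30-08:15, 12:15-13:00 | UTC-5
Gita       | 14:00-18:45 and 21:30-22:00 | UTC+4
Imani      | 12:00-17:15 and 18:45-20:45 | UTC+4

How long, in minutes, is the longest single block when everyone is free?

Carol in UTC: 08:00-14:45 (subtract 4h to convert from UTC+4).
Beatriz in UTC: 08:30-09:15, 09:30-13:15, 17:15-18:00 (add 5h to convert from UTC-5).
Gita in UTC: 10:00-14:45, 17:30-18:00 (subtract 4h to convert from UTC+4).
Imani in UTC: 08:00-13:15, 14:45-16:45 (subtract 4h to convert from UTC+4).
Carol ∩ Beatriz: 08:30-09:15, 09:30-13:15.
Carol ∩ Beatriz ∩ Gita: 10:00-13:15.
Carol ∩ Beatriz ∩ Gita ∩ Imani: 10:00-13:15.
The longest is 10:00-13:15 at 195 minutes.

195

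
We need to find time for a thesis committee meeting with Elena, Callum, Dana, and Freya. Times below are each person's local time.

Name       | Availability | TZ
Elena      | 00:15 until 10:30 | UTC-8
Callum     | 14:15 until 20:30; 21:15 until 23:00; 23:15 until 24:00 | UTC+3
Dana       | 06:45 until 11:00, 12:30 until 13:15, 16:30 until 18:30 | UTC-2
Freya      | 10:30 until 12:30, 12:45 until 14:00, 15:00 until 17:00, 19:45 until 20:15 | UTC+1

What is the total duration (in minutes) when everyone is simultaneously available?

Elena in UTC: 08:15-18:30 (add 8h to convert from UTC-8).
Callum in UTC: 11:15-17:30, 18:15-20:00, 20:15-21:00 (subtract 3h to convert from UTC+3).
Dana in UTC: 08:45-13:00, 14:30-15:15, 18:30-20:30 (add 2h to convert from UTC-2).
Freya in UTC: 09:30-11:30, 11:45-13:00, 14:00-16:00, 18:45-19:15 (subtract 1h to convert from UTC+1).
Elena ∩ Callum: 11:15-17:30, 18:15-18:30.
Elena ∩ Callum ∩ Dana: 11:15-13:00, 14:30-15:15.
Elena ∩ Callum ∩ Dana ∩ Freya: 11:15-11:30, 11:45-13:00, 14:30-15:15.
Those are the intersection windows.
Summing the common windows: 15 + 75 + 45 = 135 minutes.

135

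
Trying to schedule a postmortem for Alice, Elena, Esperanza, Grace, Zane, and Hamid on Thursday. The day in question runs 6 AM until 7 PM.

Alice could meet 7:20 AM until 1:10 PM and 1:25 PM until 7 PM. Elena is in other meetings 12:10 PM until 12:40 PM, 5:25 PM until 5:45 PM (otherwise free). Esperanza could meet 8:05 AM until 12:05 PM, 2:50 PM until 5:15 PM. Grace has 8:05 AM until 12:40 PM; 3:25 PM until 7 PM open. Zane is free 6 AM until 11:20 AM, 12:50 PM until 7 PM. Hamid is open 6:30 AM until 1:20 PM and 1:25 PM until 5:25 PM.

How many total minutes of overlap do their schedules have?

305

Alice free: 07:20-13:10, 13:25-19:00.
Elena free: 06:00-12:10, 12:40-17:25, 17:45-19:00 (invert busy blocks within the working day).
Esperanza free: 08:05-12:05, 14:50-17:15.
Grace free: 08:05-12:40, 15:25-19:00.
Zane free: 06:00-11:20, 12:50-19:00.
Hamid free: 06:30-13:20, 13:25-17:25.
Alice ∩ Elena: 07:20-12:10, 12:40-13:10, 13:25-17:25, 17:45-19:00.
Alice ∩ Elena ∩ Esperanza: 08:05-12:05, 14:50-17:15.
Alice ∩ Elena ∩ Esperanza ∩ Grace: 08:05-12:05, 15:25-17:15.
Alice ∩ Elena ∩ Esperanza ∩ Grace ∩ Zane: 08:05-11:20, 15:25-17:15.
Alice ∩ Elena ∩ Esperanza ∩ Grace ∩ Zane ∩ Hamid: 08:05-11:20, 15:25-17:15.
Those are the intersection windows.
Summing the common windows: 195 + 110 = 305 minutes.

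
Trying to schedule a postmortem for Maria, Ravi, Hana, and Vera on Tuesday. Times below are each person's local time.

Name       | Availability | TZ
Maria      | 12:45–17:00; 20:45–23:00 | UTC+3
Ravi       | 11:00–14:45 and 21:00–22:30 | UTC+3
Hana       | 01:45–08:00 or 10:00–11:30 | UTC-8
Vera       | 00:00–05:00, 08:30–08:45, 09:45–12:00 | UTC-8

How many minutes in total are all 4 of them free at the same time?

Maria in UTC: 09:45-14:00, 17:45-20:00 (subtract 3h to convert from UTC+3).
Ravi in UTC: 08:00-11:45, 18:00-19:30 (subtract 3h to convert from UTC+3).
Hana in UTC: 09:45-16:00, 18:00-19:30 (add 8h to convert from UTC-8).
Vera in UTC: 08:00-13:00, 16:30-16:45, 17:45-20:00 (add 8h to convert from UTC-8).
Maria ∩ Ravi: 09:45-11:45, 18:00-19:30.
Maria ∩ Ravi ∩ Hana: 09:45-11:45, 18:00-19:30.
Maria ∩ Ravi ∩ Hana ∩ Vera: 09:45-11:45, 18:00-19:30.
Those are the intersection windows.
Summing the common windows: 120 + 90 = 210 minutes.

210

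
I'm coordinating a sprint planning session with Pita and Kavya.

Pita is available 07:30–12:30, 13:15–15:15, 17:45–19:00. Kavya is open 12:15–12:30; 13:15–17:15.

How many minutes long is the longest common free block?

Pita ∩ Kavya: 12:15-12:30, 13:15-15:15.
The longest is 13:15-15:15 at 120 minutes.

120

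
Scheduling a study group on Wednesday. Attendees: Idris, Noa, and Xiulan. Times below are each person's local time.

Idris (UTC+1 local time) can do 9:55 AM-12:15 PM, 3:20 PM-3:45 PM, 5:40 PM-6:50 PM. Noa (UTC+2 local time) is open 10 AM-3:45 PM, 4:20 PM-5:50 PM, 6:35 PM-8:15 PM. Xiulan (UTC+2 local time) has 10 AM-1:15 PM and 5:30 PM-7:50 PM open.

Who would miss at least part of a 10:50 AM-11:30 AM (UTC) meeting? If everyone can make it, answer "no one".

Idris, Xiulan

Idris in UTC: 08:55-11:15, 14:20-14:45, 16:40-17:50 (subtract 1h to convert from UTC+1).
Noa in UTC: 08:00-13:45, 14:20-15:50, 16:35-18:15 (subtract 2h to convert from UTC+2).
Xiulan in UTC: 08:00-11:15, 15:30-17:50 (subtract 2h to convert from UTC+2).
Idris: not fully free for 10:50-11:30. Noa: free for 10:50-11:30. Xiulan: not fully free for 10:50-11:30.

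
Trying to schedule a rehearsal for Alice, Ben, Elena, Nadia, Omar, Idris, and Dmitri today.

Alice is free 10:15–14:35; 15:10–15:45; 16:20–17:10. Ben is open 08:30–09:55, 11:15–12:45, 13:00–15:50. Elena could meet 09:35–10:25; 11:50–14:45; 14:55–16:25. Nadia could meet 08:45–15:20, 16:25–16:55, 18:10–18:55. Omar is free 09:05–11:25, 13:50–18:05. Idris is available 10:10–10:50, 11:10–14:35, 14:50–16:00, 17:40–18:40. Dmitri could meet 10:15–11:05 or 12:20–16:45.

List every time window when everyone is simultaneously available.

13:50-14:35, 15:10-15:20

Alice ∩ Ben: 11:15-12:45, 13:00-14:35, 15:10-15:45.
Alice ∩ Ben ∩ Elena: 11:50-12:45, 13:00-14:35, 15:10-15:45.
Alice ∩ Ben ∩ Elena ∩ Nadia: 11:50-12:45, 13:00-14:35, 15:10-15:20.
Alice ∩ Ben ∩ Elena ∩ Nadia ∩ Omar: 13:50-14:35, 15:10-15:20.
Alice ∩ Ben ∩ Elena ∩ Nadia ∩ Omar ∩ Idris: 13:50-14:35, 15:10-15:20.
Alice ∩ Ben ∩ Elena ∩ Nadia ∩ Omar ∩ Idris ∩ Dmitri: 13:50-14:35, 15:10-15:20.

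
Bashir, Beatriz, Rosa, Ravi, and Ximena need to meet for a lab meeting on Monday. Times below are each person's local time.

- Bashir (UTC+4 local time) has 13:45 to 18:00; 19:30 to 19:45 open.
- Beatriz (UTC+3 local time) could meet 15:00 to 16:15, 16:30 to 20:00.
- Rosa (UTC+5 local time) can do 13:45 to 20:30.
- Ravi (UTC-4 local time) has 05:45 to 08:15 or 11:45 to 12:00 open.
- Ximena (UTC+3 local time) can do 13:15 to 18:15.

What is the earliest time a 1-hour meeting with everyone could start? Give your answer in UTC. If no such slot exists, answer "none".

Bashir in UTC: 09:45-14:00, 15:30-15:45 (subtract 4h to convert from UTC+4).
Beatriz in UTC: 12:00-13:15, 13:30-17:00 (subtract 3h to convert from UTC+3).
Rosa in UTC: 08:45-15:30 (subtract 5h to convert from UTC+5).
Ravi in UTC: 09:45-12:15, 15:45-16:00 (add 4h to convert from UTC-4).
Ximena in UTC: 10:15-15:15 (subtract 3h to convert from UTC+3).
Bashir ∩ Beatriz: 12:00-13:15, 13:30-14:00, 15:30-15:45.
Bashir ∩ Beatriz ∩ Rosa: 12:00-13:15, 13:30-14:00.
Bashir ∩ Beatriz ∩ Rosa ∩ Ravi: 12:00-12:15.
Bashir ∩ Beatriz ∩ Rosa ∩ Ravi ∩ Ximena: 12:00-12:15.
No common window is at least 60 minutes long.

none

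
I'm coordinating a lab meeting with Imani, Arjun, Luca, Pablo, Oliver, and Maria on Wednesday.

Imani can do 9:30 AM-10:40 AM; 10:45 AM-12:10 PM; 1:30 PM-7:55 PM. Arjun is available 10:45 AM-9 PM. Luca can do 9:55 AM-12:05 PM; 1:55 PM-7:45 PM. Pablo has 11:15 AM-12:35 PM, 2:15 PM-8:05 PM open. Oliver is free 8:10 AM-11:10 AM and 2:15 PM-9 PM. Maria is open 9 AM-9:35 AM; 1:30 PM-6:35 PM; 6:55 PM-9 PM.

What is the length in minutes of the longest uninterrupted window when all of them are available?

Imani ∩ Arjun: 10:45-12:10, 13:30-19:55.
Imani ∩ Arjun ∩ Luca: 10:45-12:05, 13:55-19:45.
Imani ∩ Arjun ∩ Luca ∩ Pablo: 11:15-12:05, 14:15-19:45.
Imani ∩ Arjun ∩ Luca ∩ Pablo ∩ Oliver: 14:15-19:45.
Imani ∩ Arjun ∩ Luca ∩ Pablo ∩ Oliver ∩ Maria: 14:15-18:35, 18:55-19:45.
So the common availability across everyone is 14:15-18:35, 18:55-19:45.
The longest is 14:15-18:35 at 260 minutes.

260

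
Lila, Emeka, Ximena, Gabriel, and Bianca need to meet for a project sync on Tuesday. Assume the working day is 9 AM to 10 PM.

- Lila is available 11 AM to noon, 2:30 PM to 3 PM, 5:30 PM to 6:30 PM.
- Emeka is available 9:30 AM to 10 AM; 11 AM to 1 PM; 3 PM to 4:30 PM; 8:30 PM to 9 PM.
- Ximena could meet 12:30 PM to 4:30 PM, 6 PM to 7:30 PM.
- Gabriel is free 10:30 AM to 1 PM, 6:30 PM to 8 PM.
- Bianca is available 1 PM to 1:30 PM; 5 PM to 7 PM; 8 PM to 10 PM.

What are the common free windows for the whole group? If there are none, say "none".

Lila ∩ Emeka: 11:00-12:00.
Lila ∩ Emeka ∩ Ximena: ∅.
Lila ∩ Emeka ∩ Ximena ∩ Gabriel: ∅.
Lila ∩ Emeka ∩ Ximena ∩ Gabriel ∩ Bianca: ∅.
There is no time when everyone is free.

none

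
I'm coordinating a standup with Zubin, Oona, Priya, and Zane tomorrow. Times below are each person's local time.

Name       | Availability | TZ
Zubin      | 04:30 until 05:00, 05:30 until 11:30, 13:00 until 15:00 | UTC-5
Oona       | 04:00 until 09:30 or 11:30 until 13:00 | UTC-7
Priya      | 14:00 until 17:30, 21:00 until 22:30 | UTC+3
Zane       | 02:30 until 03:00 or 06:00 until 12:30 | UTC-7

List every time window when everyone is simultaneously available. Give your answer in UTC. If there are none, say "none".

13:00-14:30, 18:30-19:30

Zubin in UTC: 09:30-10:00, 10:30-16:30, 18:00-20:00 (add 5h to convert from UTC-5).
Oona in UTC: 11:00-16:30, 18:30-20:00 (add 7h to convert from UTC-7).
Priya in UTC: 11:00-14:30, 18:00-19:30 (subtract 3h to convert from UTC+3).
Zane in UTC: 09:30-10:00, 13:00-19:30 (add 7h to convert from UTC-7).
Zubin ∩ Oona: 11:00-16:30, 18:30-20:00.
Zubin ∩ Oona ∩ Priya: 11:00-14:30, 18:30-19:30.
Zubin ∩ Oona ∩ Priya ∩ Zane: 13:00-14:30, 18:30-19:30.
Those are the intersection windows.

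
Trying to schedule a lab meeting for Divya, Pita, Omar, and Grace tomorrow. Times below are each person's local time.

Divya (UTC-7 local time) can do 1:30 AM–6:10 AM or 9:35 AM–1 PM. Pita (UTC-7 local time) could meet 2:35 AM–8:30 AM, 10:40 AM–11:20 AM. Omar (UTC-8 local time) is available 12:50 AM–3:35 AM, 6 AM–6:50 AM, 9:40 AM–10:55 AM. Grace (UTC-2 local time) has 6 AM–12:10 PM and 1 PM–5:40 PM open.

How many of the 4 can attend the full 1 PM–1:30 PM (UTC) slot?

Divya in UTC: 08:30-13:10, 16:35-20:00 (add 7h to convert from UTC-7).
Pita in UTC: 09:35-15:30, 17:40-18:20 (add 7h to convert from UTC-7).
Omar in UTC: 08:50-11:35, 14:00-14:50, 17:40-18:55 (add 8h to convert from UTC-8).
Grace in UTC: 08:00-14:10, 15:00-19:40 (add 2h to convert from UTC-2).
Pita and Grace can make the full 13:00-13:30 slot — that's 2.

2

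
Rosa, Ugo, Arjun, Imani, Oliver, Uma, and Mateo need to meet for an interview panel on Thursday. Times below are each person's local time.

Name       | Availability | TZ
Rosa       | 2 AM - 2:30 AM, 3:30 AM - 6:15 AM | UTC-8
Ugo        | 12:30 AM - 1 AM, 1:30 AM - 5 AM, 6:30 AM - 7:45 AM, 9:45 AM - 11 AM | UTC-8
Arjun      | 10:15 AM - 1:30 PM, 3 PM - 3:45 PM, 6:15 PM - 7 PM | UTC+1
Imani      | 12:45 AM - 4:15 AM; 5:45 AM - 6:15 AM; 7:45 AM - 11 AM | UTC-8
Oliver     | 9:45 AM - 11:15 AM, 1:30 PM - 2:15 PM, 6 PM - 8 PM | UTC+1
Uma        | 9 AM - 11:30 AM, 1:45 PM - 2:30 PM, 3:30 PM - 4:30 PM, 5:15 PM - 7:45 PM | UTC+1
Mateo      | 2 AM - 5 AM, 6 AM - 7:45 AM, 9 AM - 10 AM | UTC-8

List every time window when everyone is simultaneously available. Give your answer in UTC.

10:00-10:15

Rosa in UTC: 10:00-10:30, 11:30-14:15 (add 8h to convert from UTC-8).
Ugo in UTC: 08:30-09:00, 09:30-13:00, 14:30-15:45, 17:45-19:00 (add 8h to convert from UTC-8).
Arjun in UTC: 09:15-12:30, 14:00-14:45, 17:15-18:00 (subtract 1h to convert from UTC+1).
Imani in UTC: 08:45-12:15, 13:45-14:15, 15:45-19:00 (add 8h to convert from UTC-8).
Oliver in UTC: 08:45-10:15, 12:30-13:15, 17:00-19:00 (subtract 1h to convert from UTC+1).
Uma in UTC: 08:00-10:30, 12:45-13:30, 14:30-15:30, 16:15-18:45 (subtract 1h to convert from UTC+1).
Mateo in UTC: 10:00-13:00, 14:00-15:45, 17:00-18:00 (add 8h to convert from UTC-8).
Rosa ∩ Ugo: 10:00-10:30, 11:30-13:00.
Rosa ∩ Ugo ∩ Arjun: 10:00-10:30, 11:30-12:30.
Rosa ∩ Ugo ∩ Arjun ∩ Imani: 10:00-10:30, 11:30-12:15.
Rosa ∩ Ugo ∩ Arjun ∩ Imani ∩ Oliver: 10:00-10:15.
Rosa ∩ Ugo ∩ Arjun ∩ Imani ∩ Oliver ∩ Uma: 10:00-10:15.
Rosa ∩ Ugo ∩ Arjun ∩ Imani ∩ Oliver ∩ Uma ∩ Mateo: 10:00-10:15.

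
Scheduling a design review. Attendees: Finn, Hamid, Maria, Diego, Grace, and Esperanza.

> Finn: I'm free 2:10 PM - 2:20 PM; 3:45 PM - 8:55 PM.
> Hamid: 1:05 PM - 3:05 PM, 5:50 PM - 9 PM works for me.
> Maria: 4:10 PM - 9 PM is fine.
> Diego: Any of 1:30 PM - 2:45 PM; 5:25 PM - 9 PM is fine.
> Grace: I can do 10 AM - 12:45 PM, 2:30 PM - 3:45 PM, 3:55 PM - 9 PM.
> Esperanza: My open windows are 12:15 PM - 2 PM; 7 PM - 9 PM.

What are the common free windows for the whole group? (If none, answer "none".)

19:00-20:55

Finn ∩ Hamid: 14:10-14:20, 17:50-20:55.
Finn ∩ Hamid ∩ Maria: 17:50-20:55.
Finn ∩ Hamid ∩ Maria ∩ Diego: 17:50-20:55.
Finn ∩ Hamid ∩ Maria ∩ Diego ∩ Grace: 17:50-20:55.
Finn ∩ Hamid ∩ Maria ∩ Diego ∩ Grace ∩ Esperanza: 19:00-20:55.
Those are the intersection windows.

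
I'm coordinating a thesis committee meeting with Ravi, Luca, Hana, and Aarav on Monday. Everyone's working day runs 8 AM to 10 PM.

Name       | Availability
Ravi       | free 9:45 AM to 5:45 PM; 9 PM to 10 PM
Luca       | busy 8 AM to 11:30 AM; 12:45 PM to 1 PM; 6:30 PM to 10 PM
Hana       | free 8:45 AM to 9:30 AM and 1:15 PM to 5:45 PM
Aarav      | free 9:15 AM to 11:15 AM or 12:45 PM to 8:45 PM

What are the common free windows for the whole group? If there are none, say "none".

Ravi free: 09:45-17:45, 21:00-22:00.
Luca free: 11:30-12:45, 13:00-18:30 (invert busy blocks within the working day).
Hana free: 08:45-09:30, 13:15-17:45.
Aarav free: 09:15-11:15, 12:45-20:45.
Ravi ∩ Luca: 11:30-12:45, 13:00-17:45.
Ravi ∩ Luca ∩ Hana: 13:15-17:45.
Ravi ∩ Luca ∩ Hana ∩ Aarav: 13:15-17:45.
So the common availability across everyone is 13:15-17:45.

13:15-17:45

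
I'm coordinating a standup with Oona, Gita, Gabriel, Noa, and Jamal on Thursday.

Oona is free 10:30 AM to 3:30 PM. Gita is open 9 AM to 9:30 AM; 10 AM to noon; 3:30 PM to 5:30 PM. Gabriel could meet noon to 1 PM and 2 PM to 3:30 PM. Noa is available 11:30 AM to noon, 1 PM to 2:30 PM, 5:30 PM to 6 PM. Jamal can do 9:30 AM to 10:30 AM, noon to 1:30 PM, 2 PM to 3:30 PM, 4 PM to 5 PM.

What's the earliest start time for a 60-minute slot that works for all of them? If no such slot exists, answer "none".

none

Oona ∩ Gita: 10:30-12:00.
Oona ∩ Gita ∩ Gabriel: ∅.
Oona ∩ Gita ∩ Gabriel ∩ Noa: ∅.
Oona ∩ Gita ∩ Gabriel ∩ Noa ∩ Jamal: ∅.
There is no time when everyone is free.
No common window is at least 60 minutes long.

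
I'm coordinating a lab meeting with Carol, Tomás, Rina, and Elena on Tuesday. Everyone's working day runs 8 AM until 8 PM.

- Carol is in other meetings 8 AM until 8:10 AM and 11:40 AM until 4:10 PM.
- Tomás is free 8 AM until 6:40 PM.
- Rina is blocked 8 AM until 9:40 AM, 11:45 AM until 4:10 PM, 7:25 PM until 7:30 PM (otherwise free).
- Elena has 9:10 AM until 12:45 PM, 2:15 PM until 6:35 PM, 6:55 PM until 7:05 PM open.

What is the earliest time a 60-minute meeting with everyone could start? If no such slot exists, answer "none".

Carol free: 08:10-11:40, 16:10-20:00 (invert busy blocks within the working day).
Tomás free: 08:00-18:40.
Rina free: 09:40-11:45, 16:10-19:25, 19:30-20:00 (invert busy blocks within the working day).
Elena free: 09:10-12:45, 14:15-18:35, 18:55-19:05.
Carol ∩ Tomás: 08:10-11:40, 16:10-18:40.
Carol ∩ Tomás ∩ Rina: 09:40-11:40, 16:10-18:40.
Carol ∩ Tomás ∩ Rina ∩ Elena: 09:40-11:40, 16:10-18:35.
So the common availability across everyone is 09:40-11:40, 16:10-18:35.
The first common window of at least 60 minutes is 09:40-11:40, so the earliest start is 09:40.

09:40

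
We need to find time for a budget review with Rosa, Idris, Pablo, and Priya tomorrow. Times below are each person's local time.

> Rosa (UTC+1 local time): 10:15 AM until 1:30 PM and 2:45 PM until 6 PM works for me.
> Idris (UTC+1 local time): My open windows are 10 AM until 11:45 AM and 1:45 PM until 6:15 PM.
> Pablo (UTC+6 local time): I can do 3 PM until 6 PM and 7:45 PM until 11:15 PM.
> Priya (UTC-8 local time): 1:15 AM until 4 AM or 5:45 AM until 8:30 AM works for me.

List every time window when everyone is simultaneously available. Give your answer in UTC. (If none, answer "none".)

Rosa in UTC: 09:15-12:30, 13:45-17:00 (subtract 1h to convert from UTC+1).
Idris in UTC: 09:00-10:45, 12:45-17:15 (subtract 1h to convert from UTC+1).
Pablo in UTC: 09:00-12:00, 13:45-17:15 (subtract 6h to convert from UTC+6).
Priya in UTC: 09:15-12:00, 13:45-16:30 (add 8h to convert from UTC-8).
Rosa ∩ Idris: 09:15-10:45, 13:45-17:00.
Rosa ∩ Idris ∩ Pablo: 09:15-10:45, 13:45-17:00.
Rosa ∩ Idris ∩ Pablo ∩ Priya: 09:15-10:45, 13:45-16:30.

09:15-10:45, 13:45-16:30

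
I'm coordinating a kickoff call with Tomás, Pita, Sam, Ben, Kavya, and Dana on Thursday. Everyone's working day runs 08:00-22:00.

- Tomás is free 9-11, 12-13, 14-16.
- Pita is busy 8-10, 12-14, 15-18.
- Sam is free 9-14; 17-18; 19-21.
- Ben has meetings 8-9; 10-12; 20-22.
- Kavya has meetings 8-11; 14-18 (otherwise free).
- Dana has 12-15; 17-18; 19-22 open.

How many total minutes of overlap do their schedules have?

0

Tomás free: 09:00-11:00, 12:00-13:00, 14:00-16:00.
Pita free: 10:00-12:00, 14:00-15:00, 18:00-22:00 (invert busy blocks within the working day).
Sam free: 09:00-14:00, 17:00-18:00, 19:00-21:00.
Ben free: 09:00-10:00, 12:00-20:00 (invert busy blocks within the working day).
Kavya free: 11:00-14:00, 18:00-22:00 (invert busy blocks within the working day).
Dana free: 12:00-15:00, 17:00-18:00, 19:00-22:00.
Tomás ∩ Pita: 10:00-11:00, 14:00-15:00.
Tomás ∩ Pita ∩ Sam: 10:00-11:00.
Tomás ∩ Pita ∩ Sam ∩ Ben: ∅.
Tomás ∩ Pita ∩ Sam ∩ Ben ∩ Kavya: ∅.
Tomás ∩ Pita ∩ Sam ∩ Ben ∩ Kavya ∩ Dana: ∅.
There is no time when everyone is free.
There is no common window, so the total is 0 minutes.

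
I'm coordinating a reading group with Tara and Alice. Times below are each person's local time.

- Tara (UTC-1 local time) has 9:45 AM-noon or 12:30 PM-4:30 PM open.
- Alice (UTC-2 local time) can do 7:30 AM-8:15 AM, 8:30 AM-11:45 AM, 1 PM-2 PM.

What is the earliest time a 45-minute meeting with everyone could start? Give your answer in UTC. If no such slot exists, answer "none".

10:45

Tara in UTC: 10:45-13:00, 13:30-17:30 (add 1h to convert from UTC-1).
Alice in UTC: 09:30-10:15, 10:30-13:45, 15:00-16:00 (add 2h to convert from UTC-2).
Tara ∩ Alice: 10:45-13:00, 13:30-13:45, 15:00-16:00.
The first common window of at least 45 minutes is 10:45-13:00, so the earliest start is 10:45.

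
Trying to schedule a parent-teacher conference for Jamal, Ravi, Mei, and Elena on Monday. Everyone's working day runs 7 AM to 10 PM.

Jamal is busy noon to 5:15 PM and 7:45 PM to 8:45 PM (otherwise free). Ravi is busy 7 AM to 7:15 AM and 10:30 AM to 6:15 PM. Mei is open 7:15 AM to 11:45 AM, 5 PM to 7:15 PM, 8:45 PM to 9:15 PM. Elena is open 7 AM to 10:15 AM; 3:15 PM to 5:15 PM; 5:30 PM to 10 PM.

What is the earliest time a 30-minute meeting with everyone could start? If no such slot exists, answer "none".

07:15

Jamal free: 07:00-12:00, 17:15-19:45, 20:45-22:00 (invert busy blocks within the working day).
Ravi free: 07:15-10:30, 18:15-22:00 (invert busy blocks within the working day).
Mei free: 07:15-11:45, 17:00-19:15, 20:45-21:15.
Elena free: 07:00-10:15, 15:15-17:15, 17:30-22:00.
Jamal ∩ Ravi: 07:15-10:30, 18:15-19:45, 20:45-22:00.
Jamal ∩ Ravi ∩ Mei: 07:15-10:30, 18:15-19:15, 20:45-21:15.
Jamal ∩ Ravi ∩ Mei ∩ Elena: 07:15-10:15, 18:15-19:15, 20:45-21:15.
Those are the intersection windows.
The first common window of at least 30 minutes is 07:15-10:15, so the earliest start is 07:15.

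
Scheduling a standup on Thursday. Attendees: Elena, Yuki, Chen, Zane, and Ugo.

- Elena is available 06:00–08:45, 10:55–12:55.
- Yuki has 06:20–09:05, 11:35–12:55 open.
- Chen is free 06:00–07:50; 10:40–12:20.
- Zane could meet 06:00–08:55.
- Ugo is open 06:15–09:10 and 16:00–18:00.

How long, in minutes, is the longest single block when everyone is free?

90

Elena ∩ Yuki: 06:20-08:45, 11:35-12:55.
Elena ∩ Yuki ∩ Chen: 06:20-07:50, 11:35-12:20.
Elena ∩ Yuki ∩ Chen ∩ Zane: 06:20-07:50.
Elena ∩ Yuki ∩ Chen ∩ Zane ∩ Ugo: 06:20-07:50.
The longest is 06:20-07:50 at 90 minutes.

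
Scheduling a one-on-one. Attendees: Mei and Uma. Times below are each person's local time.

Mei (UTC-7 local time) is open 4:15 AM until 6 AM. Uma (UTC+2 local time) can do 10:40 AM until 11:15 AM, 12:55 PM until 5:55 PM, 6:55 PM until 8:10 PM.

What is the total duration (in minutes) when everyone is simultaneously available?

105

Mei in UTC: 11:15-13:00 (add 7h to convert from UTC-7).
Uma in UTC: 08:40-09:15, 10:55-15:55, 16:55-18:10 (subtract 2h to convert from UTC+2).
Mei ∩ Uma: 11:15-13:00.
That's a single block of 105 minutes.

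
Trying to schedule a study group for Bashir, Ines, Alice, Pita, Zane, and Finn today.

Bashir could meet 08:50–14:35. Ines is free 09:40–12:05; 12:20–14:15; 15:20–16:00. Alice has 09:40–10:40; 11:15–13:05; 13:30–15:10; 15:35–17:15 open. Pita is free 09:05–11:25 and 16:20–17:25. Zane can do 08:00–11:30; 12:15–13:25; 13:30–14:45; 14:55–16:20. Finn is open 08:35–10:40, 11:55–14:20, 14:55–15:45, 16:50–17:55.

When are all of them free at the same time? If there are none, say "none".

09:40-10:40

Bashir ∩ Ines: 09:40-12:05, 12:20-14:15.
Bashir ∩ Ines ∩ Alice: 09:40-10:40, 11:15-12:05, 12:20-13:05, 13:30-14:15.
Bashir ∩ Ines ∩ Alice ∩ Pita: 09:40-10:40, 11:15-11:25.
Bashir ∩ Ines ∩ Alice ∩ Pita ∩ Zane: 09:40-10:40, 11:15-11:25.
Bashir ∩ Ines ∩ Alice ∩ Pita ∩ Zane ∩ Finn: 09:40-10:40.
Those are the intersection windows.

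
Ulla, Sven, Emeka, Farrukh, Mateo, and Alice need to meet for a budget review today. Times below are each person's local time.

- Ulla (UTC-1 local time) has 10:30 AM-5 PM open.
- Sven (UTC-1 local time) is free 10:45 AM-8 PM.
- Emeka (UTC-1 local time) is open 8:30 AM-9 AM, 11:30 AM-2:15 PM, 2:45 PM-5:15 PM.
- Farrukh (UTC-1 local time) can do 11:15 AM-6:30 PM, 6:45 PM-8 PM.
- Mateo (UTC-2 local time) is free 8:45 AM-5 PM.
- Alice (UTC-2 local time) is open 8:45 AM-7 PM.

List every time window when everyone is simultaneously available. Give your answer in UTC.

Ulla in UTC: 11:30-18:00 (add 1h to convert from UTC-1).
Sven in UTC: 11:45-21:00 (add 1h to convert from UTC-1).
Emeka in UTC: 09:30-10:00, 12:30-15:15, 15:45-18:15 (add 1h to convert from UTC-1).
Farrukh in UTC: 12:15-19:30, 19:45-21:00 (add 1h to convert from UTC-1).
Mateo in UTC: 10:45-19:00 (add 2h to convert from UTC-2).
Alice in UTC: 10:45-21:00 (add 2h to convert from UTC-2).
Ulla ∩ Sven: 11:45-18:00.
Ulla ∩ Sven ∩ Emeka: 12:30-15:15, 15:45-18:00.
Ulla ∩ Sven ∩ Emeka ∩ Farrukh: 12:30-15:15, 15:45-18:00.
Ulla ∩ Sven ∩ Emeka ∩ Farrukh ∩ Mateo: 12:30-15:15, 15:45-18:00.
Ulla ∩ Sven ∩ Emeka ∩ Farrukh ∩ Mateo ∩ Alice: 12:30-15:15, 15:45-18:00.

12:30-15:15, 15:45-18:00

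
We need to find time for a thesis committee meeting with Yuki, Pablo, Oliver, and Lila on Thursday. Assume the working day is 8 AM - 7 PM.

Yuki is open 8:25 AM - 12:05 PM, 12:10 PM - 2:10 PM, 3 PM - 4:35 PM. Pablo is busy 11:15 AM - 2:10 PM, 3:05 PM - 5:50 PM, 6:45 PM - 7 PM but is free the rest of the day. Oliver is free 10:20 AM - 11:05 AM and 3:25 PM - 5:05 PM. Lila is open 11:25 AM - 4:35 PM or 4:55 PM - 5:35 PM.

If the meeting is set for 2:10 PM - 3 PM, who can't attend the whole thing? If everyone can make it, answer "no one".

Yuki free: 08:25-12:05, 12:10-14:10, 15:00-16:35.
Pablo free: 08:00-11:15, 14:10-15:05, 17:50-18:45 (invert busy blocks within the working day).
Oliver free: 10:20-11:05, 15:25-17:05.
Lila free: 11:25-16:35, 16:55-17:35.
Yuki: not fully free for 14:10-15:00. Pablo: free for 14:10-15:00. Oliver: not fully free for 14:10-15:00. Lila: free for 14:10-15:00.

Oliver, Yuki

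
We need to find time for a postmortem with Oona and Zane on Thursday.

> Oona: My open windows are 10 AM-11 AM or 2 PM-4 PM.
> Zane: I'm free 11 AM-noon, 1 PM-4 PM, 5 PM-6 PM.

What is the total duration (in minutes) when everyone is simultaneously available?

Oona ∩ Zane: 14:00-16:00.
That's a single block of 120 minutes.

120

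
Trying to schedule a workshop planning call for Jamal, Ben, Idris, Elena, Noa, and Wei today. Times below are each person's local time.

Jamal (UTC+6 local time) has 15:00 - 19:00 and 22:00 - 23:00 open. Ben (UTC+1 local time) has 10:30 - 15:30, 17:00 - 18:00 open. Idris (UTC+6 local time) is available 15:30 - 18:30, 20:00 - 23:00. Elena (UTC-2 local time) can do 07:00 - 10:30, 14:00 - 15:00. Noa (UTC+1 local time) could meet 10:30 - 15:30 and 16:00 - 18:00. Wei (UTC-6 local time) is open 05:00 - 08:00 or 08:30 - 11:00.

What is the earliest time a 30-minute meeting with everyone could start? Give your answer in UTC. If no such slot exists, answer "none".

11:00

Jamal in UTC: 09:00-13:00, 16:00-17:00 (subtract 6h to convert from UTC+6).
Ben in UTC: 09:30-14:30, 16:00-17:00 (subtract 1h to convert from UTC+1).
Idris in UTC: 09:30-12:30, 14:00-17:00 (subtract 6h to convert from UTC+6).
Elena in UTC: 09:00-12:30, 16:00-17:00 (add 2h to convert from UTC-2).
Noa in UTC: 09:30-14:30, 15:00-17:00 (subtract 1h to convert from UTC+1).
Wei in UTC: 11:00-14:00, 14:30-17:00 (add 6h to convert from UTC-6).
Jamal ∩ Ben: 09:30-13:00, 16:00-17:00.
Jamal ∩ Ben ∩ Idris: 09:30-12:30, 16:00-17:00.
Jamal ∩ Ben ∩ Idris ∩ Elena: 09:30-12:30, 16:00-17:00.
Jamal ∩ Ben ∩ Idris ∩ Elena ∩ Noa: 09:30-12:30, 16:00-17:00.
Jamal ∩ Ben ∩ Idris ∩ Elena ∩ Noa ∩ Wei: 11:00-12:30, 16:00-17:00.
The first common window of at least 30 minutes is 11:00-12:30, so the earliest start is 11:00.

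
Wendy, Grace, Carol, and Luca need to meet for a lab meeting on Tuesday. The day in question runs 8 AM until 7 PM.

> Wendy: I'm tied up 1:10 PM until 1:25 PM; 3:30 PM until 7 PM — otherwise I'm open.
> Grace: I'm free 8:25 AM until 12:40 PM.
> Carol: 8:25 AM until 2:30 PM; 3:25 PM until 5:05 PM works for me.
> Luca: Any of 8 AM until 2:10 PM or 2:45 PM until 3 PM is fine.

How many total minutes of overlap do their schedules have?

255

Wendy free: 08:00-13:10, 13:25-15:30 (invert busy blocks within the working day).
Grace free: 08:25-12:40.
Carol free: 08:25-14:30, 15:25-17:05.
Luca free: 08:00-14:10, 14:45-15:00.
Wendy ∩ Grace: 08:25-12:40.
Wendy ∩ Grace ∩ Carol: 08:25-12:40.
Wendy ∩ Grace ∩ Carol ∩ Luca: 08:25-12:40.
That's a single block of 255 minutes.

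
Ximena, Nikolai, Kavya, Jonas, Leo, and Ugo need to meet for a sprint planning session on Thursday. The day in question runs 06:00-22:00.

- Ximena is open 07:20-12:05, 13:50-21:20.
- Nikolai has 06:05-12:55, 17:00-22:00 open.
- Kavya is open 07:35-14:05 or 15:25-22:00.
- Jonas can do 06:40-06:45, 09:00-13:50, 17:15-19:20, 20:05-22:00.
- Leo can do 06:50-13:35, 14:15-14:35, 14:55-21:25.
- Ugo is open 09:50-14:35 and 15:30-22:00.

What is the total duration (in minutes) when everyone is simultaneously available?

Ximena ∩ Nikolai: 07:20-12:05, 17:00-21:20.
Ximena ∩ Nikolai ∩ Kavya: 07:35-12:05, 17:00-21:20.
Ximena ∩ Nikolai ∩ Kavya ∩ Jonas: 09:00-12:05, 17:15-19:20, 20:05-21:20.
Ximena ∩ Nikolai ∩ Kavya ∩ Jonas ∩ Leo: 09:00-12:05, 17:15-19:20, 20:05-21:20.
Ximena ∩ Nikolai ∩ Kavya ∩ Jonas ∩ Leo ∩ Ugo: 09:50-12:05, 17:15-19:20, 20:05-21:20.
Summing the common windows: 135 + 125 + 75 = 335 minutes.

335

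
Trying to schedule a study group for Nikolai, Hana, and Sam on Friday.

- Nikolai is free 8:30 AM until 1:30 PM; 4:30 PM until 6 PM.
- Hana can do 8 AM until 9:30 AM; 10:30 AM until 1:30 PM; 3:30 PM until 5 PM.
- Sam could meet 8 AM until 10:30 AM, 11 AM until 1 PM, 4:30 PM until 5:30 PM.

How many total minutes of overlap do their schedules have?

210

Nikolai ∩ Hana: 08:30-09:30, 10:30-13:30, 16:30-17:00.
Nikolai ∩ Hana ∩ Sam: 08:30-09:30, 11:00-13:00, 16:30-17:00.
Summing the common windows: 60 + 120 + 30 = 210 minutes.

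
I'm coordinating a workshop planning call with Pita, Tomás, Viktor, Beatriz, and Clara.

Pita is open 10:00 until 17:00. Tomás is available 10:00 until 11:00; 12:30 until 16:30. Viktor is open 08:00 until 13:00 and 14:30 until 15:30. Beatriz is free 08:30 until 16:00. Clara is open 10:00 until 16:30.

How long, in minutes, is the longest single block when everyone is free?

Pita ∩ Tomás: 10:00-11:00, 12:30-16:30.
Pita ∩ Tomás ∩ Viktor: 10:00-11:00, 12:30-13:00, 14:30-15:30.
Pita ∩ Tomás ∩ Viktor ∩ Beatriz: 10:00-11:00, 12:30-13:00, 14:30-15:30.
Pita ∩ Tomás ∩ Viktor ∩ Beatriz ∩ Clara: 10:00-11:00, 12:30-13:00, 14:30-15:30.
So the common availability across everyone is 10:00-11:00, 12:30-13:00, 14:30-15:30.
The longest is 10:00-11:00 at 60 minutes.

60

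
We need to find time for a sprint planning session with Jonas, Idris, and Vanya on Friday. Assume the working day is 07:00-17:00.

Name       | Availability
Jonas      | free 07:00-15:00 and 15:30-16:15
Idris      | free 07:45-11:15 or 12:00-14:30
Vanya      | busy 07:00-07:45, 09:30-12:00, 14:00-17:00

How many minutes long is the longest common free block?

120

Jonas free: 07:00-15:00, 15:30-16:15.
Idris free: 07:45-11:15, 12:00-14:30.
Vanya free: 07:45-09:30, 12:00-14:00 (invert busy blocks within the working day).
Jonas ∩ Idris: 07:45-11:15, 12:00-14:30.
Jonas ∩ Idris ∩ Vanya: 07:45-09:30, 12:00-14:00.
The longest is 12:00-14:00 at 120 minutes.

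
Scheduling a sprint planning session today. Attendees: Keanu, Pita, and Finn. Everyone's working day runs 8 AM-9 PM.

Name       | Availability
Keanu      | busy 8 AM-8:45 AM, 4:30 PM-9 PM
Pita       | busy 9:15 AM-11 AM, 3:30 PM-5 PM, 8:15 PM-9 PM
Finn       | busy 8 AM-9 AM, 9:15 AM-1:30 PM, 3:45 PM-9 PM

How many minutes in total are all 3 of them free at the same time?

Keanu free: 08:45-16:30 (invert busy blocks within the working day).
Pita free: 08:00-09:15, 11:00-15:30, 17:00-20:15 (invert busy blocks within the working day).
Finn free: 09:00-09:15, 13:30-15:45 (invert busy blocks within the working day).
Keanu ∩ Pita: 08:45-09:15, 11:00-15:30.
Keanu ∩ Pita ∩ Finn: 09:00-09:15, 13:30-15:30.
Summing the common windows: 15 + 120 = 135 minutes.

135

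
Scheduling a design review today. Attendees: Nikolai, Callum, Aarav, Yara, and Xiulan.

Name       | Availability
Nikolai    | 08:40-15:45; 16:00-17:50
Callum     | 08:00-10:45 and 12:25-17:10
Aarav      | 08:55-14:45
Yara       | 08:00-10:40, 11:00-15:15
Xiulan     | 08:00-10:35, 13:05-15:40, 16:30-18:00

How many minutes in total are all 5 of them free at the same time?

200

Nikolai ∩ Callum: 08:40-10:45, 12:25-15:45, 16:00-17:10.
Nikolai ∩ Callum ∩ Aarav: 08:55-10:45, 12:25-14:45.
Nikolai ∩ Callum ∩ Aarav ∩ Yara: 08:55-10:40, 12:25-14:45.
Nikolai ∩ Callum ∩ Aarav ∩ Yara ∩ Xiulan: 08:55-10:35, 13:05-14:45.
So the common availability across everyone is 08:55-10:35, 13:05-14:45.
Summing the common windows: 100 + 100 = 200 minutes.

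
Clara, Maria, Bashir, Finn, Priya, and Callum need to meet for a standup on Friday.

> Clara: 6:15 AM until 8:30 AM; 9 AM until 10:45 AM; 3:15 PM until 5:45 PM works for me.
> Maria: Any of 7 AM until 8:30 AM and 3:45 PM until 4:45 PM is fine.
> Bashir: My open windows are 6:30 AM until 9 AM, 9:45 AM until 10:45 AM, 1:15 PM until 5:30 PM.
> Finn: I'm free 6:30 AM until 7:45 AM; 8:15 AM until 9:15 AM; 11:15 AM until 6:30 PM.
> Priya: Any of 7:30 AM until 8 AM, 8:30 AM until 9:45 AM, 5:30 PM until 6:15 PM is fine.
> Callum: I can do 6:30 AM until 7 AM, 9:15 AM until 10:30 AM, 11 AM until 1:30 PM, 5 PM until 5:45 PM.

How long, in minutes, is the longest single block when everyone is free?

Clara ∩ Maria: 07:00-08:30, 15:45-16:45.
Clara ∩ Maria ∩ Bashir: 07:00-08:30, 15:45-16:45.
Clara ∩ Maria ∩ Bashir ∩ Finn: 07:00-07:45, 08:15-08:30, 15:45-16:45.
Clara ∩ Maria ∩ Bashir ∩ Finn ∩ Priya: 07:30-07:45.
Clara ∩ Maria ∩ Bashir ∩ Finn ∩ Priya ∩ Callum: ∅.
There is no time when everyone is free.
No common window exists, so the longest block is 0 minutes.

0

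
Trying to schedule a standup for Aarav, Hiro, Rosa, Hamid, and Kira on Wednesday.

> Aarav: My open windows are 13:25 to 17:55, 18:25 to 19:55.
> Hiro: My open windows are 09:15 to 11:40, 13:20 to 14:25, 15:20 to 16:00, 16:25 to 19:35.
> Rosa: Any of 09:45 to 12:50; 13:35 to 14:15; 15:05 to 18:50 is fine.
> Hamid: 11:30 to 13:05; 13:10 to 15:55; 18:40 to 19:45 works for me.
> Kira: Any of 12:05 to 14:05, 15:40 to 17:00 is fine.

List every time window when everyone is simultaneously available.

Aarav ∩ Hiro: 13:25-14:25, 15:20-16:00, 16:25-17:55, 18:25-19:35.
Aarav ∩ Hiro ∩ Rosa: 13:35-14:15, 15:20-16:00, 16:25-17:55, 18:25-18:50.
Aarav ∩ Hiro ∩ Rosa ∩ Hamid: 13:35-14:15, 15:20-15:55, 18:40-18:50.
Aarav ∩ Hiro ∩ Rosa ∩ Hamid ∩ Kira: 13:35-14:05, 15:40-15:55.
Those are the intersection windows.

13:35-14:05, 15:40-15:55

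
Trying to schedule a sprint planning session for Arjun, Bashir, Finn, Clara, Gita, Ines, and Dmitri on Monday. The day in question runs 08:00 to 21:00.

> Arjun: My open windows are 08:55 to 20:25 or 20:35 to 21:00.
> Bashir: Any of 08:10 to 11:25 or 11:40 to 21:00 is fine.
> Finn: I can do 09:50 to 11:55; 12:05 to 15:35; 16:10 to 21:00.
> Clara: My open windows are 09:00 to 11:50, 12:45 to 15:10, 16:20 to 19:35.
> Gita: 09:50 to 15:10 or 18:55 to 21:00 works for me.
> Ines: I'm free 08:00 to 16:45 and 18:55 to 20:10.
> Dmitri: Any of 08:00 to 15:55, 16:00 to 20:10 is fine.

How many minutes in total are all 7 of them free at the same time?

290

Arjun ∩ Bashir: 08:55-11:25, 11:40-20:25, 20:35-21:00.
Arjun ∩ Bashir ∩ Finn: 09:50-11:25, 11:40-11:55, 12:05-15:35, 16:10-20:25, 20:35-21:00.
Arjun ∩ Bashir ∩ Finn ∩ Clara: 09:50-11:25, 11:40-11:50, 12:45-15:10, 16:20-19:35.
Arjun ∩ Bashir ∩ Finn ∩ Clara ∩ Gita: 09:50-11:25, 11:40-11:50, 12:45-15:10, 18:55-19:35.
Arjun ∩ Bashir ∩ Finn ∩ Clara ∩ Gita ∩ Ines: 09:50-11:25, 11:40-11:50, 12:45-15:10, 18:55-19:35.
Arjun ∩ Bashir ∩ Finn ∩ Clara ∩ Gita ∩ Ines ∩ Dmitri: 09:50-11:25, 11:40-11:50, 12:45-15:10, 18:55-19:35.
Summing the common windows: 95 + 10 + 145 + 40 = 290 minutes.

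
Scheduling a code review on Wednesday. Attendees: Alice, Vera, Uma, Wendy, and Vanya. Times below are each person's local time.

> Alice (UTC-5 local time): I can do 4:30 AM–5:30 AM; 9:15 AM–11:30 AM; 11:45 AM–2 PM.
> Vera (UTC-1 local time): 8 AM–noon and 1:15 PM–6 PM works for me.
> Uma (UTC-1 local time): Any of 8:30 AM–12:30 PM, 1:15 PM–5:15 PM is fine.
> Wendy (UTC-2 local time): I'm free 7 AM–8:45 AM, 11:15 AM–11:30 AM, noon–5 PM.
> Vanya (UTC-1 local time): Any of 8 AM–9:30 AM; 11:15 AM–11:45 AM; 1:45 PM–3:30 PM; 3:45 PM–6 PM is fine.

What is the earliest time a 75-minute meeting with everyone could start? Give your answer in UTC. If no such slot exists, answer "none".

14:45

Alice in UTC: 09:30-10:30, 14:15-16:30, 16:45-19:00 (add 5h to convert from UTC-5).
Vera in UTC: 09:00-13:00, 14:15-19:00 (add 1h to convert from UTC-1).
Uma in UTC: 09:30-13:30, 14:15-18:15 (add 1h to convert from UTC-1).
Wendy in UTC: 09:00-10:45, 13:15-13:30, 14:00-19:00 (add 2h to convert from UTC-2).
Vanya in UTC: 09:00-10:30, 12:15-12:45, 14:45-16:30, 16:45-19:00 (add 1h to convert from UTC-1).
Alice ∩ Vera: 09:30-10:30, 14:15-16:30, 16:45-19:00.
Alice ∩ Vera ∩ Uma: 09:30-10:30, 14:15-16:30, 16:45-18:15.
Alice ∩ Vera ∩ Uma ∩ Wendy: 09:30-10:30, 14:15-16:30, 16:45-18:15.
Alice ∩ Vera ∩ Uma ∩ Wendy ∩ Vanya: 09:30-10:30, 14:45-16:30, 16:45-18:15.
The first common window of at least 75 minutes is 14:45-16:30, so the earliest start is 14:45.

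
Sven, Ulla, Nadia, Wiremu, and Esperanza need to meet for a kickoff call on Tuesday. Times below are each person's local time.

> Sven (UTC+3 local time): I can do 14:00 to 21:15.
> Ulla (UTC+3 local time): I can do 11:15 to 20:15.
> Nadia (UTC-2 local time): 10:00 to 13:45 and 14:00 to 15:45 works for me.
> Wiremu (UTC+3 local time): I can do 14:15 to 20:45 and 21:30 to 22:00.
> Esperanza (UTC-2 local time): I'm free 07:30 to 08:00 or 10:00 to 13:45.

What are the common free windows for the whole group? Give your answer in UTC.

12:00-15:45

Sven in UTC: 11:00-18:15 (subtract 3h to convert from UTC+3).
Ulla in UTC: 08:15-17:15 (subtract 3h to convert from UTC+3).
Nadia in UTC: 12:00-15:45, 16:00-17:45 (add 2h to convert from UTC-2).
Wiremu in UTC: 11:15-17:45, 18:30-19:00 (subtract 3h to convert from UTC+3).
Esperanza in UTC: 09:30-10:00, 12:00-15:45 (add 2h to convert from UTC-2).
Sven ∩ Ulla: 11:00-17:15.
Sven ∩ Ulla ∩ Nadia: 12:00-15:45, 16:00-17:15.
Sven ∩ Ulla ∩ Nadia ∩ Wiremu: 12:00-15:45, 16:00-17:15.
Sven ∩ Ulla ∩ Nadia ∩ Wiremu ∩ Esperanza: 12:00-15:45.
So the common availability across everyone is 12:00-15:45.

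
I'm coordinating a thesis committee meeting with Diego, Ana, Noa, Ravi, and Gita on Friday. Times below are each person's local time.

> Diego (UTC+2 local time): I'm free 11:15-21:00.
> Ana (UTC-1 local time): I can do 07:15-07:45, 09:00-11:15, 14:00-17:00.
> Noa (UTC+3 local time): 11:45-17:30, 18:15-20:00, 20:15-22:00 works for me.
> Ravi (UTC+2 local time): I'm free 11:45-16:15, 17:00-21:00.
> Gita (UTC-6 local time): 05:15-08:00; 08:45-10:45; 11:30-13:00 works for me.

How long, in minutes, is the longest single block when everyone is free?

Diego in UTC: 09:15-19:00 (subtract 2h to convert from UTC+2).
Ana in UTC: 08:15-08:45, 10:00-12:15, 15:00-18:00 (add 1h to convert from UTC-1).
Noa in UTC: 08:45-14:30, 15:15-17:00, 17:15-19:00 (subtract 3h to convert from UTC+3).
Ravi in UTC: 09:45-14:15, 15:00-19:00 (subtract 2h to convert from UTC+2).
Gita in UTC: 11:15-14:00, 14:45-16:45, 17:30-19:00 (add 6h to convert from UTC-6).
Diego ∩ Ana: 10:00-12:15, 15:00-18:00.
Diego ∩ Ana ∩ Noa: 10:00-12:15, 15:15-17:00, 17:15-18:00.
Diego ∩ Ana ∩ Noa ∩ Ravi: 10:00-12:15, 15:15-17:00, 17:15-18:00.
Diego ∩ Ana ∩ Noa ∩ Ravi ∩ Gita: 11:15-12:15, 15:15-16:45, 17:30-18:00.
The longest is 15:15-16:45 at 90 minutes.

90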